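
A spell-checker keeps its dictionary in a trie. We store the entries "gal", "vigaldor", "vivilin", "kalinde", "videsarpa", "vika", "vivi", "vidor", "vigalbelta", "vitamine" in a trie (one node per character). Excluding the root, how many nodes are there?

45

Insert word by word; a character creates a node only if that edge doesn't already exist:
  "gal" → 3 new (g, a, l)
  "vigaldor" → 8 new (v, i, g, a, l, d, o, r)
  "vivilin" → prefix "vi" already present; 5 new (v, i, l, i, n)
  "kalinde" → 7 new (k, a, l, i, n, d, e)
  "videsarpa" → prefix "vi" already present; 7 new (d, e, s, a, r, p, a)
  "vika" → prefix "vi" already present; 2 new (k, a)
  "vivi" → prefix "vivi" already present; 0 new (none)
  "vidor" → prefix "vid" already present; 2 new (o, r)
  "vigalbelta" → prefix "vigal" already present; 5 new (b, e, l, t, a)
  "vitamine" → prefix "vi" already present; 6 new (t, a, m, i, n, e)
Total nodes = 3 + 8 + 5 + 7 + 7 + 2 + 0 + 2 + 5 + 6 = 45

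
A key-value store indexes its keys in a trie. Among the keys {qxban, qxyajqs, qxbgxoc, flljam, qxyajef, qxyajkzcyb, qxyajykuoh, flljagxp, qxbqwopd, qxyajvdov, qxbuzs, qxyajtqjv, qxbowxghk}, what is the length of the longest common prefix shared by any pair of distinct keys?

Equivalently: take the maximum, over all pairs, of their longest common prefix length.
e.g. "flljagxp" and "flljam" share the prefix "fllja" of length 5; no pair shares a longer one.
Longest shared-prefix length: 5

5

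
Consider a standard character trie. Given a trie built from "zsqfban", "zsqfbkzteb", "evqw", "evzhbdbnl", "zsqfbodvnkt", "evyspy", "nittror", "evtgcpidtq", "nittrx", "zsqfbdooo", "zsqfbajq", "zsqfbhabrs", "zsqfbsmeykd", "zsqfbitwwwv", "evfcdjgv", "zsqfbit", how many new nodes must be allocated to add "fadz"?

"fadz" shares no prefix with any stored word, so all 4 characters open new nodes.
4 − 0 = 4 new nodes.

4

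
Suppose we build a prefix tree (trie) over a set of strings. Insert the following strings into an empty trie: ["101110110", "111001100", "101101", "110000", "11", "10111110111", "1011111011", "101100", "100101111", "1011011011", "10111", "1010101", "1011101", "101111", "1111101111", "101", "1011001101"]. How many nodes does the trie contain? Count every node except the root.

56

Count nodes per top-level branch (shared prefixes stored once):
  '1'-branch (100101111, 101, 1010101, 101100, 1011001101, 101101, 1011011011, 10111, 1011101, 101110110, 101111, 1011111011, 10111110111, 11, 110000, 111001100, 1111101111): 56 nodes
Sum: 56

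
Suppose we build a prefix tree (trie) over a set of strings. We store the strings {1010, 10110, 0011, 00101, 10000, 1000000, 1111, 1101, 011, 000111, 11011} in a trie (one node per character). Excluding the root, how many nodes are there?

29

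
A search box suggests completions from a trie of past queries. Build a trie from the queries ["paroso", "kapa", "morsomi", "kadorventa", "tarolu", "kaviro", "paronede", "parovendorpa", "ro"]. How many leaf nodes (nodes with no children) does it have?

A leaf is a node with no children — equivalently, the end of a word that is not a proper prefix of any other stored word.
Those words: "kadorventa", "kapa", "kaviro", "morsomi", "paronede", "paroso", "parovendorpa", "ro", "tarolu"
Leaf count: 9

9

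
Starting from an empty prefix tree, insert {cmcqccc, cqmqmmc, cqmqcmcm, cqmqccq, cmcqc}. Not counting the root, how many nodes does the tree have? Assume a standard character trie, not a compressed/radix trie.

Count nodes per top-level branch (shared prefixes stored once):
  'c'-branch (cmcqc, cmcqccc, cqmqccq, cqmqcmcm, cqmqmmc): 19 nodes
Sum: 19

19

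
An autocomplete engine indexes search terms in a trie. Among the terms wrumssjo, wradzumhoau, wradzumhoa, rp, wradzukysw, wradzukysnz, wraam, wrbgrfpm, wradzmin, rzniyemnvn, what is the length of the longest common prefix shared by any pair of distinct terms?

10

Look for the deepest trie node that still has at least two words in its subtree.
"wradzumhoa" and "wradzumhoau" agree on "wradzumhoa" (10 characters) before diverging; nothing deeper is shared.
Longest shared-prefix length: 10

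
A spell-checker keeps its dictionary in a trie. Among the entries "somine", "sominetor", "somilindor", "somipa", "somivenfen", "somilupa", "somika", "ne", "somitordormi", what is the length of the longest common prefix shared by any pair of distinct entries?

6

Look for the deepest trie node that still has at least two words in its subtree.
"somine" and "sominetor" agree on "somine" (6 characters) before diverging; nothing deeper is shared.
Longest shared-prefix length: 6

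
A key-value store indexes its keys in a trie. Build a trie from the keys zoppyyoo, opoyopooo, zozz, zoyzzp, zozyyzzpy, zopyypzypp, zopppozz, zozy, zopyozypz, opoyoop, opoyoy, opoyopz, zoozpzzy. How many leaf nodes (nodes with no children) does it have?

12

A leaf is a node with no children — equivalently, the end of a word that is not a proper prefix of any other stored word.
Those words: "opoyoop", "opoyopooo", "opoyopz", "opoyoy", "zoozpzzy", "zopppozz", "zoppyyoo", "zopyozypz", "zopyypzypp", "zoyzzp", "zozyyzzpy", "zozz"
Leaf count: 12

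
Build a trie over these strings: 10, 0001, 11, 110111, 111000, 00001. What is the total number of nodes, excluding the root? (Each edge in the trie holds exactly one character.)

Trace insertions, counting only characters that open a new branch:
  "10" → 2 new (1, 0)
  "0001" → 4 new (0, 0, 0, 1)
  "11" → prefix "1" already present; 1 new (1)
  "110111" → prefix "11" already present; 4 new (0, 1, 1, 1)
  "111000" → prefix "11" already present; 4 new (1, 0, 0, 0)
  "00001" → prefix "000" already present; 2 new (0, 1)
Total nodes = 2 + 4 + 1 + 4 + 4 + 2 = 17

17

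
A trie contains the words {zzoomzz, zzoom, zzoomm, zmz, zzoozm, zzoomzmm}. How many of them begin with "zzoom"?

Traverse to the node for "zzoom", then collect every word in that subtree.
Words under "zzoom": zzoom, zzoomm, zzoomzmm, zzoomzz
Count: 4

4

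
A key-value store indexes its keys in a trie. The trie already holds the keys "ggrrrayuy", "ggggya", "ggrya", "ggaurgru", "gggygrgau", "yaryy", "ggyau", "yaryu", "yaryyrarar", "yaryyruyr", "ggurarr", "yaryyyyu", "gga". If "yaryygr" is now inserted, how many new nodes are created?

The longest prefix of "yaryygr" already in the trie is "yaryy" (length 5).
New nodes needed: |"yaryygr"| − 5 = 7 − 5 = 2.

2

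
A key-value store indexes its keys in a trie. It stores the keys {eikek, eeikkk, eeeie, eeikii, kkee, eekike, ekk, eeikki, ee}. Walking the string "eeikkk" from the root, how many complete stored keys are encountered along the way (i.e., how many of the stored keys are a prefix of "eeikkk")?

Walk "eeikkk" from the root; an end-of-word marker is hit whenever a stored word is a prefix of "eeikkk".
Prefixes of the query that are stored words: "ee", "eeikkk"
Count: 2

2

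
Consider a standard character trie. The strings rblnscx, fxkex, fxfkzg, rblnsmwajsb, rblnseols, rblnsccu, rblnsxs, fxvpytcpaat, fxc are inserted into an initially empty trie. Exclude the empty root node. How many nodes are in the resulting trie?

Insert word by word; a character creates a node only if that edge doesn't already exist:
  "rblnscx" → 7 new (r, b, l, n, s, c, x)
  "fxkex" → 5 new (f, x, k, e, x)
  "fxfkzg" → prefix "fx" already present; 4 new (f, k, z, g)
  "rblnsmwajsb" → prefix "rblns" already present; 6 new (m, w, a, j, s, b)
  "rblnseols" → prefix "rblns" already present; 4 new (e, o, l, s)
  "rblnsccu" → prefix "rblnsc" already present; 2 new (c, u)
  "rblnsxs" → prefix "rblns" already present; 2 new (x, s)
  "fxvpytcpaat" → prefix "fx" already present; 9 new (v, p, y, t, c, p, a, a, t)
  "fxc" → prefix "fx" already present; 1 new (c)
Total nodes = 7 + 5 + 4 + 6 + 4 + 2 + 2 + 9 + 1 = 40

40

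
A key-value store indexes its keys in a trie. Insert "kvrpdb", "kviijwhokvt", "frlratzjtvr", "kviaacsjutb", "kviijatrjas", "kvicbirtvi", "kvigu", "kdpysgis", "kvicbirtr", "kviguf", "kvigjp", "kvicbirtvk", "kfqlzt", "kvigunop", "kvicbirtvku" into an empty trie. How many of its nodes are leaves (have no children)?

13

Leaves are exactly the stored words that no other stored word extends.
Those words: "frlratzjtvr", "kdpysgis", "kfqlzt", "kviaacsjutb", "kvicbirtr", "kvicbirtvi", "kvicbirtvku", "kvigjp", "kviguf", "kvigunop", "kviijatrjas", "kviijwhokvt", "kvrpdb"
Leaf count: 13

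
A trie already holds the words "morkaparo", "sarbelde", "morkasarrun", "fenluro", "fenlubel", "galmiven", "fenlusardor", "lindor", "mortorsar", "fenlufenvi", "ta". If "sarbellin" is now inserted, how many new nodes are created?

Walking "sarbellin" from the root, the first 6 characters ("sarbel") follow existing edges; "l" is the first miss.
New nodes needed: |"sarbellin"| − 6 = 9 − 6 = 3.

3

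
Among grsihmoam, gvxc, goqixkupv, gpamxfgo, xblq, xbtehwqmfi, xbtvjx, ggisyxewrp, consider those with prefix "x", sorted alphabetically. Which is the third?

Filter for "x…" and sort: "xblq", "xbtehwqmfi", "xbtvjx"
The 3rd is xbtvjx.

xbtvjx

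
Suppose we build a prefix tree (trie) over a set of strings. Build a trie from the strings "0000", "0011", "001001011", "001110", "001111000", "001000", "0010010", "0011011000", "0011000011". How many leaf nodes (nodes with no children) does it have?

A leaf is a node with no children — equivalently, the end of a word that is not a proper prefix of any other stored word.
Those words: "0000", "001000", "001001011", "0011000011", "0011011000", "001110", "001111000"
Leaf count: 7

7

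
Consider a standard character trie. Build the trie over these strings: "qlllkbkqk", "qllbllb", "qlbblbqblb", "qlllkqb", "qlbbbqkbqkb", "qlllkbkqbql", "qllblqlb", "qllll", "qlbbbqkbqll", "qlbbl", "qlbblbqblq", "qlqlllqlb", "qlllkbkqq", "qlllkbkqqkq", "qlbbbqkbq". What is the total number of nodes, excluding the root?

Trace insertions, counting only characters that open a new branch:
  "qlllkbkqk" → 9 new (q, l, l, l, k, b, k, q, k)
  "qllbllb" → prefix "qll" already present; 4 new (b, l, l, b)
  "qlbblbqblb" → prefix "ql" already present; 8 new (b, b, l, b, q, b, l, b)
  "qlllkqb" → prefix "qlllk" already present; 2 new (q, b)
  "qlbbbqkbqkb" → prefix "qlbb" already present; 7 new (b, q, k, b, q, k, b)
  "qlllkbkqbql" → prefix "qlllkbkq" already present; 3 new (b, q, l)
  "qllblqlb" → prefix "qllbl" already present; 3 new (q, l, b)
  "qllll" → prefix "qlll" already present; 1 new (l)
  "qlbbbqkbqll" → prefix "qlbbbqkbq" already present; 2 new (l, l)
  "qlbbl" → prefix "qlbbl" already present; 0 new (none)
  "qlbblbqblq" → prefix "qlbblbqbl" already present; 1 new (q)
  "qlqlllqlb" → prefix "ql" already present; 7 new (q, l, l, l, q, l, b)
  "qlllkbkqq" → prefix "qlllkbkq" already present; 1 new (q)
  "qlllkbkqqkq" → prefix "qlllkbkqq" already present; 2 new (k, q)
  "qlbbbqkbq" → prefix "qlbbbqkbq" already present; 0 new (none)
Total nodes = 9 + 4 + 8 + 2 + 7 + 3 + 3 + 1 + 2 + 0 + 1 + 7 + 1 + 2 + 0 = 50

50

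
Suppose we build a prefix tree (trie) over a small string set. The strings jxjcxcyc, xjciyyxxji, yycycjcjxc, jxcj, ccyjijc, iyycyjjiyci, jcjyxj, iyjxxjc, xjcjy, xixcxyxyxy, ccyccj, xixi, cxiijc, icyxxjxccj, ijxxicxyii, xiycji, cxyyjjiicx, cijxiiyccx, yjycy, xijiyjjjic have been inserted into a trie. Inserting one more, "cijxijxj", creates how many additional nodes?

"cijxi" is already a path in the trie; the remaining "jxj" must be added.
Each of the 3 remaining characters creates one node.

3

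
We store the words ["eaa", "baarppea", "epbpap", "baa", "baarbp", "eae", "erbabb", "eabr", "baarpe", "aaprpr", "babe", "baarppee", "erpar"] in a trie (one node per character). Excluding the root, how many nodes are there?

Trie structure (* marks end of a word):
(root)
├─ a
│  └─ a
│     └─ p
│        └─ r
│           └─ p
│              └─ r *
├─ b
│  └─ a
│     ├─ a *
│     │  └─ r
│     │     ├─ b
│     │     │  └─ p *
│     │     └─ p
│     │        ├─ e *
│     │        └─ p
│     │           └─ e
│     │              ├─ a *
│     │              └─ e *
│     └─ b
│        └─ e *
└─ e
   ├─ a
   │  ├─ a *
   │  ├─ b
   │  │  └─ r *
   │  └─ e *
   ├─ p
   │  └─ b
   │     └─ p
   │        └─ a
   │           └─ p *
   └─ r
      ├─ b
      │  └─ a
      │     └─ b
      │        └─ b *
      └─ p
         └─ a
            └─ r *
Counting every labelled node above: 39.

39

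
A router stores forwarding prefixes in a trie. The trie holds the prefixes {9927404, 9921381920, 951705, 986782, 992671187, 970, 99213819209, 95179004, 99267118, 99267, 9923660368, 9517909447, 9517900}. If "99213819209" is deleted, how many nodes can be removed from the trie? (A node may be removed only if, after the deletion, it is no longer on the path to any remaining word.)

1

After clearing the end-marker at "99213819209", prune upward until reaching a node still needed by another word.
The suffix "9" (1 node) is used only by "99213819209"; "9921381920" is itself a stored word, so pruning stops there.
Nodes removed: 1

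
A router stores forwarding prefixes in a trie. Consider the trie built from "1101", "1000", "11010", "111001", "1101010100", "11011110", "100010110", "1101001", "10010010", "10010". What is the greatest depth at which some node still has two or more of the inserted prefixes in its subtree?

The deepest shared node is where two words last agree before diverging.
e.g. "10010" and "10010010" share the prefix "10010" of length 5; no pair shares a longer one.
Longest shared-prefix length: 5

5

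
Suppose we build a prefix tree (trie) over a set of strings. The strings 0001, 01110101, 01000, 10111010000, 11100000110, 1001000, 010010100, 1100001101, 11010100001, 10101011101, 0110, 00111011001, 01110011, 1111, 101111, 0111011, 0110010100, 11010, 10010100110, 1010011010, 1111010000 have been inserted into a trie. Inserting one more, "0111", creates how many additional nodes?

"0111" is already a full path in the trie; only an end-marker is added.
No new nodes are needed: 0.

0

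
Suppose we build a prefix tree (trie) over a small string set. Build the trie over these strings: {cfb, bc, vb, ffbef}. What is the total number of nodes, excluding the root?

For each word, the new-node count is its length minus the longest prefix already in the trie:
  "cfb" → 3 new (c, f, b)
  "bc" → 2 new (b, c)
  "vb" → 2 new (v, b)
  "ffbef" → 5 new (f, f, b, e, f)
Total nodes = 3 + 2 + 2 + 5 = 12

12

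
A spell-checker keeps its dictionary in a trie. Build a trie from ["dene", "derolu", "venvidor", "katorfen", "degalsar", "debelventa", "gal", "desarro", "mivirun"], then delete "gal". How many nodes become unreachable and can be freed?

Walk "gal" from the leaf back toward the root, removing each node that no remaining word uses.
No other word shares any prefix with "gal", so all 3 of its nodes go.
Nodes removed: 3

3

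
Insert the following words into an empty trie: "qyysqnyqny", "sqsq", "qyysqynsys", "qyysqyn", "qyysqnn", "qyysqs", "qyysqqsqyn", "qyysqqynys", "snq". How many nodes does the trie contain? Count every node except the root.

32

Trie structure (* marks end of a word):
(root)
├─ q
│  └─ y
│     └─ y
│        └─ s
│           └─ q
│              ├─ n
│              │  ├─ n *
│              │  └─ y
│              │     └─ q
│              │        └─ n
│              │           └─ y *
│              ├─ q
│              │  ├─ s
│              │  │  └─ q
│              │  │     └─ y
│              │  │        └─ n *
│              │  └─ y
│              │     └─ n
│              │        └─ y
│              │           └─ s *
│              ├─ s *
│              └─ y
│                 └─ n *
│                    └─ s
│                       └─ y
│                          └─ s *
└─ s
   ├─ n
   │  └─ q *
   └─ q
      └─ s
         └─ q *
Counting every labelled node above: 32.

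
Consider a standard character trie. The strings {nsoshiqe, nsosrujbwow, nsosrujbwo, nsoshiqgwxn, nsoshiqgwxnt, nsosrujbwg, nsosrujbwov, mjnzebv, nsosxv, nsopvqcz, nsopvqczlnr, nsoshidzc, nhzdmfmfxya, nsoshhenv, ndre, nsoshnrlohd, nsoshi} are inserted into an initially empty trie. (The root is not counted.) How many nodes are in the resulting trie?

Insert word by word; a character creates a node only if that edge doesn't already exist:
  "nsoshiqe" → 8 new (n, s, o, s, h, i, q, e)
  "nsosrujbwow" → prefix "nsos" already present; 7 new (r, u, j, b, w, o, w)
  "nsosrujbwo" → prefix "nsosrujbwo" already present; 0 new (none)
  "nsoshiqgwxn" → prefix "nsoshiq" already present; 4 new (g, w, x, n)
  "nsoshiqgwxnt" → prefix "nsoshiqgwxn" already present; 1 new (t)
  "nsosrujbwg" → prefix "nsosrujbw" already present; 1 new (g)
  "nsosrujbwov" → prefix "nsosrujbwo" already present; 1 new (v)
  "mjnzebv" → 7 new (m, j, n, z, e, b, v)
  "nsosxv" → prefix "nsos" already present; 2 new (x, v)
  "nsopvqcz" → prefix "nso" already present; 5 new (p, v, q, c, z)
  "nsopvqczlnr" → prefix "nsopvqcz" already present; 3 new (l, n, r)
  "nsoshidzc" → prefix "nsoshi" already present; 3 new (d, z, c)
  "nhzdmfmfxya" → prefix "n" already present; 10 new (h, z, d, m, f, m, f, x, y, a)
  "nsoshhenv" → prefix "nsosh" already present; 4 new (h, e, n, v)
  "ndre" → prefix "n" already present; 3 new (d, r, e)
  "nsoshnrlohd" → prefix "nsosh" already present; 6 new (n, r, l, o, h, d)
  "nsoshi" → prefix "nsoshi" already present; 0 new (none)
Total nodes = 8 + 7 + 0 + 4 + 1 + 1 + 1 + 7 + 2 + 5 + 3 + 3 + 10 + 4 + 3 + 6 + 0 = 65

65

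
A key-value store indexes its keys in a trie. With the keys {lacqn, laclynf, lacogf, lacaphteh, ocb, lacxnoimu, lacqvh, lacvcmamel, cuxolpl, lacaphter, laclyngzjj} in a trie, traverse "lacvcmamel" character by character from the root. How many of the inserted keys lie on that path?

1

Walk "lacvcmamel" from the root; an end-of-word marker is hit whenever a stored word is a prefix of "lacvcmamel".
Prefixes of the query that are stored words: "lacvcmamel"
Count: 1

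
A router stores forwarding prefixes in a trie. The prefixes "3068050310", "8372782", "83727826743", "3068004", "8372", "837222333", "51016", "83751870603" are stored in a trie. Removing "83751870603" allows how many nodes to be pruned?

After clearing the end-marker at "83751870603", prune upward until reaching a node still needed by another word.
The suffix "51870603" (8 nodes) is used only by "83751870603"; the node for "837" still has the child "2", so pruning stops there.
Nodes removed: 8

8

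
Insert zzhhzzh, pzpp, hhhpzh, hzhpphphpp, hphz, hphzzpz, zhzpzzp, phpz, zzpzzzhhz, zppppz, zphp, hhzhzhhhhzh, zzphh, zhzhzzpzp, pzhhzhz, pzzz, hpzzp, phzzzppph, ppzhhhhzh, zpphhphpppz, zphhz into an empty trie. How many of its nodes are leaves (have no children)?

20

Leaves are exactly the stored words that no other stored word extends.
Those words: "hhhpzh", "hhzhzhhhhzh", "hphzzpz", "hpzzp", "hzhpphphpp", "phpz", "phzzzppph", "ppzhhhhzh", "pzhhzhz", "pzpp", "pzzz", "zhzhzzpzp", "zhzpzzp", "zphhz", "zphp", "zpphhphpppz", "zppppz", "zzhhzzh", "zzphh", "zzpzzzhhz"
Leaf count: 20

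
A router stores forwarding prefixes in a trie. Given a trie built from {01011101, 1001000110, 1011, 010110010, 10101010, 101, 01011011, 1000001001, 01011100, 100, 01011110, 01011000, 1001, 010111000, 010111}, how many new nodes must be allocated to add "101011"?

1

The longest prefix of "101011" already in the trie is "10101" (length 5).
Each of the 1 remaining characters creates one node.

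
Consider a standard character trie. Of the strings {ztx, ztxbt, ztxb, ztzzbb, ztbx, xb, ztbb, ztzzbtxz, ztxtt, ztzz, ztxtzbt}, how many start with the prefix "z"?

10

Filter for entries beginning with "z":
Matches: "ztbb", "ztbx", "ztx", "ztxb", "ztxbt", "ztxtt", "ztxtzbt", "ztzz", "ztzzbb", "ztzzbtxz"
Count: 10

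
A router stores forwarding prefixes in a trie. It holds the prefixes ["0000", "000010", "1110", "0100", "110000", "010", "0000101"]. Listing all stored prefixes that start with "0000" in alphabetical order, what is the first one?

Words with prefix "0000", in lexicographic order: "0000", "000010", "0000101"
Position 1: 0000

0000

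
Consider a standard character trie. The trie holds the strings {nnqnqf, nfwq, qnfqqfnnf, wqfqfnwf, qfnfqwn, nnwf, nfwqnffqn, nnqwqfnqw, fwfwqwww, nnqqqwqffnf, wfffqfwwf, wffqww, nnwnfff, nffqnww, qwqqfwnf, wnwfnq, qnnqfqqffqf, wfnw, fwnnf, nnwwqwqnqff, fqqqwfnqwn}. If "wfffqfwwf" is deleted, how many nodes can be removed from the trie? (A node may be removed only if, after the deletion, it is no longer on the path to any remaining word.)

6

Walk "wfffqfwwf" from the leaf back toward the root, removing each node that no remaining word uses.
The suffix "fqfwwf" (6 nodes) is used only by "wfffqfwwf"; the node for "wff" still has the child "q", so pruning stops there.
Nodes removed: 6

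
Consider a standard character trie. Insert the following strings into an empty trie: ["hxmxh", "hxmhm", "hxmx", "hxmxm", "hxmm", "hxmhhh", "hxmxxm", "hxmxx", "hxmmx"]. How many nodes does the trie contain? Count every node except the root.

14

For each word, the new-node count is its length minus the longest prefix already in the trie:
  "hxmxh" → 5 new (h, x, m, x, h)
  "hxmhm" → prefix "hxm" already present; 2 new (h, m)
  "hxmx" → prefix "hxmx" already present; 0 new (none)
  "hxmxm" → prefix "hxmx" already present; 1 new (m)
  "hxmm" → prefix "hxm" already present; 1 new (m)
  "hxmhhh" → prefix "hxmh" already present; 2 new (h, h)
  "hxmxxm" → prefix "hxmx" already present; 2 new (x, m)
  "hxmxx" → prefix "hxmxx" already present; 0 new (none)
  "hxmmx" → prefix "hxmm" already present; 1 new (x)
Total nodes = 5 + 2 + 0 + 1 + 1 + 2 + 2 + 0 + 1 = 14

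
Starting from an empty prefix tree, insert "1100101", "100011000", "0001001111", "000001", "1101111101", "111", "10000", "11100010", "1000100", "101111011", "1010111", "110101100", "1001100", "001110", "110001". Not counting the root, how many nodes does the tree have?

Insert word by word; a character creates a node only if that edge doesn't already exist:
  "1100101" → 7 new (1, 1, 0, 0, 1, 0, 1)
  "100011000" → prefix "1" already present; 8 new (0, 0, 0, 1, 1, 0, 0, 0)
  "0001001111" → 10 new (0, 0, 0, 1, 0, 0, 1, 1, 1, 1)
  "000001" → prefix "000" already present; 3 new (0, 0, 1)
  "1101111101" → prefix "110" already present; 7 new (1, 1, 1, 1, 1, 0, 1)
  "111" → prefix "11" already present; 1 new (1)
  "10000" → prefix "1000" already present; 1 new (0)
  "11100010" → prefix "111" already present; 5 new (0, 0, 0, 1, 0)
  "1000100" → prefix "10001" already present; 2 new (0, 0)
  "101111011" → prefix "10" already present; 7 new (1, 1, 1, 1, 0, 1, 1)
  "1010111" → prefix "101" already present; 4 new (0, 1, 1, 1)
  "110101100" → prefix "1101" already present; 5 new (0, 1, 1, 0, 0)
  "1001100" → prefix "100" already present; 4 new (1, 1, 0, 0)
  "001110" → prefix "00" already present; 4 new (1, 1, 1, 0)
  "110001" → prefix "1100" already present; 2 new (0, 1)
Total nodes = 7 + 8 + 10 + 3 + 7 + 1 + 1 + 5 + 2 + 7 + 4 + 5 + 4 + 4 + 2 = 70

70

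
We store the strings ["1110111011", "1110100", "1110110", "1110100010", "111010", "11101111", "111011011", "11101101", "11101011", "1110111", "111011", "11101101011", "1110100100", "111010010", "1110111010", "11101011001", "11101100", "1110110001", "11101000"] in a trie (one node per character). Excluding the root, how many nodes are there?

34

Count nodes per top-level branch (shared prefixes stored once):
  '1'-branch (111010, 1110100, 11101000, 1110100010, 111010010, 1110100100, 11101011, 11101011001, 111011, 1110110, 11101100, 1110110001, 11101101, 11101101011, 111011011, 1110111, 1110111010, 1110111011, 11101111): 34 nodes
Sum: 34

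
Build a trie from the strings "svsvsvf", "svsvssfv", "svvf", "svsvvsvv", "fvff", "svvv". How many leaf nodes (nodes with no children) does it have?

A leaf is a node with no children — equivalently, the end of a word that is not a proper prefix of any other stored word.
Those words: "fvff", "svsvssfv", "svsvsvf", "svsvvsvv", "svvf", "svvv"
Leaf count: 6

6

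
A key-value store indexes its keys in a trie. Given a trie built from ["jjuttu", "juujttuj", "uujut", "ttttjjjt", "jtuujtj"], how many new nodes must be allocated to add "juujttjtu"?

3

"juujtt" is already a path in the trie; the remaining "jtu" must be added.
New nodes needed: |"juujttjtu"| − 6 = 9 − 6 = 3.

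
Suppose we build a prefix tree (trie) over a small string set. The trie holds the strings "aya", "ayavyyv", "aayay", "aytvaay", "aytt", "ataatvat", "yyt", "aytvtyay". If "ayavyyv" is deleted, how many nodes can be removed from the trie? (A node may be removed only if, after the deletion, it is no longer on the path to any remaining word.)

4

Walk "ayavyyv" from the leaf back toward the root, removing each node that no remaining word uses.
The suffix "vyyv" (4 nodes) is used only by "ayavyyv"; "aya" is itself a stored word, so pruning stops there.
Nodes removed: 4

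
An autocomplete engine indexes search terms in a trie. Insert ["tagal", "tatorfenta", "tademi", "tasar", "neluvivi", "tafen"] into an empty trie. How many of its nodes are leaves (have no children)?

6

A leaf is a node with no children — equivalently, the end of a word that is not a proper prefix of any other stored word.
Those words: "neluvivi", "tademi", "tafen", "tagal", "tasar", "tatorfenta"
Leaf count: 6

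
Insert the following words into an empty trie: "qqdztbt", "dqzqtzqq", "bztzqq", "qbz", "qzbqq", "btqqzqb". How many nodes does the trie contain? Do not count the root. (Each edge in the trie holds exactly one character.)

33

Insert word by word; a character creates a node only if that edge doesn't already exist:
  "qqdztbt" → 7 new (q, q, d, z, t, b, t)
  "dqzqtzqq" → 8 new (d, q, z, q, t, z, q, q)
  "bztzqq" → 6 new (b, z, t, z, q, q)
  "qbz" → prefix "q" already present; 2 new (b, z)
  "qzbqq" → prefix "q" already present; 4 new (z, b, q, q)
  "btqqzqb" → prefix "b" already present; 6 new (t, q, q, z, q, b)
Total nodes = 7 + 8 + 6 + 2 + 4 + 6 = 33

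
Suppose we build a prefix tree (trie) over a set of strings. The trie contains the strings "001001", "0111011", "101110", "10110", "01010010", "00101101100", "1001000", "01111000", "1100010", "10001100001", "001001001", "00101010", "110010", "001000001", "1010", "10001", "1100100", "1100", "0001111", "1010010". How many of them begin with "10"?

7

Filter for entries beginning with "10":
Words under "10": 10001, 10001100001, 1001000, 1010, 1010010, 10110, 101110
Count: 7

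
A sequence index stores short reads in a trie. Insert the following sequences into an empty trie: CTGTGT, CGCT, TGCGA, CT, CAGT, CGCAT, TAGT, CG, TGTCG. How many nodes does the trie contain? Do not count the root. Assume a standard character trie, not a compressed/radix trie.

25

Trie structure (* marks end of a word):
(root)
├─ C
│  ├─ A
│  │  └─ G
│  │     └─ T *
│  ├─ G *
│  │  └─ C
│  │     ├─ A
│  │     │  └─ T *
│  │     └─ T *
│  └─ T *
│     └─ G
│        └─ T
│           └─ G
│              └─ T *
└─ T
   ├─ A
   │  └─ G
   │     └─ T *
   └─ G
      ├─ C
      │  └─ G
      │     └─ A *
      └─ T
         └─ C
            └─ G *
Counting every labelled node above: 25.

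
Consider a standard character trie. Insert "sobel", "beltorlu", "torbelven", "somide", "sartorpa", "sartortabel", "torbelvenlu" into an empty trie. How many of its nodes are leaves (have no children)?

6

Leaves are exactly the stored words that no other stored word extends.
Those words: "beltorlu", "sartorpa", "sartortabel", "sobel", "somide", "torbelvenlu"
Leaf count: 6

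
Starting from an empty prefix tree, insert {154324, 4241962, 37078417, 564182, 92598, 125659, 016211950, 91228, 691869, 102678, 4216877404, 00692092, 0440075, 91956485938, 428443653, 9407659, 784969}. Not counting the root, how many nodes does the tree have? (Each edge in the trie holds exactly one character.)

Trace insertions, counting only characters that open a new branch:
  "154324" → 6 new (1, 5, 4, 3, 2, 4)
  "4241962" → 7 new (4, 2, 4, 1, 9, 6, 2)
  "37078417" → 8 new (3, 7, 0, 7, 8, 4, 1, 7)
  "564182" → 6 new (5, 6, 4, 1, 8, 2)
  "92598" → 5 new (9, 2, 5, 9, 8)
  "125659" → prefix "1" already present; 5 new (2, 5, 6, 5, 9)
  "016211950" → 9 new (0, 1, 6, 2, 1, 1, 9, 5, 0)
  "91228" → prefix "9" already present; 4 new (1, 2, 2, 8)
  "691869" → 6 new (6, 9, 1, 8, 6, 9)
  "102678" → prefix "1" already present; 5 new (0, 2, 6, 7, 8)
  "4216877404" → prefix "42" already present; 8 new (1, 6, 8, 7, 7, 4, 0, 4)
  "00692092" → prefix "0" already present; 7 new (0, 6, 9, 2, 0, 9, 2)
  "0440075" → prefix "0" already present; 6 new (4, 4, 0, 0, 7, 5)
  "91956485938" → prefix "91" already present; 9 new (9, 5, 6, 4, 8, 5, 9, 3, 8)
  "428443653" → prefix "42" already present; 7 new (8, 4, 4, 3, 6, 5, 3)
  "9407659" → prefix "9" already present; 6 new (4, 0, 7, 6, 5, 9)
  "784969" → 6 new (7, 8, 4, 9, 6, 9)
Total nodes = 6 + 7 + 8 + 6 + 5 + 5 + 9 + 4 + 6 + 5 + 8 + 7 + 6 + 9 + 7 + 6 + 6 = 110

110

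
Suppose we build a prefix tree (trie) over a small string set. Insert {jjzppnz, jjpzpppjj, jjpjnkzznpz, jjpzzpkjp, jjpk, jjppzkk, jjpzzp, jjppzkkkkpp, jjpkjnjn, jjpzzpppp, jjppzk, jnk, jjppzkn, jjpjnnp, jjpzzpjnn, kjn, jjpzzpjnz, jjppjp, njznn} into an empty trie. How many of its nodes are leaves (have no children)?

15

Leaves are exactly the stored words that no other stored word extends.
Those words: "jjpjnkzznpz", "jjpjnnp", "jjpkjnjn", "jjppjp", "jjppzkkkkpp", "jjppzkn", "jjpzpppjj", "jjpzzpjnn", "jjpzzpjnz", "jjpzzpkjp", "jjpzzpppp", "jjzppnz", "jnk", "kjn", "njznn"
Leaf count: 15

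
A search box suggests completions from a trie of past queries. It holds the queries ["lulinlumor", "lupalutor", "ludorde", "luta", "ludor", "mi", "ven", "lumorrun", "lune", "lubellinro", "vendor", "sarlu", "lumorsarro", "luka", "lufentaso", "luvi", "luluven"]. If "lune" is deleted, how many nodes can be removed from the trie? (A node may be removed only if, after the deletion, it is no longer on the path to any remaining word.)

Walk "lune" from the leaf back toward the root, removing each node that no remaining word uses.
The suffix "ne" (2 nodes) is used only by "lune"; the node for "lu" still has the child "l", so pruning stops there.
Nodes removed: 2

2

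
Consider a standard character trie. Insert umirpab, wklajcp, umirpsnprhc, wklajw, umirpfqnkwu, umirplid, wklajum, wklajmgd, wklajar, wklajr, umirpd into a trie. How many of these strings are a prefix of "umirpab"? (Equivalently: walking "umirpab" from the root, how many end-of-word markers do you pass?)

Check each prefix of "umirpab" against the stored set — each match is an end-marker on the path.
Prefixes of the query that are stored words: "umirpab"
Count: 1

1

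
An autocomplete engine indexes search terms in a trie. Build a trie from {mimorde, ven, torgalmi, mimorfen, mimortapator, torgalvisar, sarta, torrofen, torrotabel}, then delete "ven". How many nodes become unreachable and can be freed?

3

Walk "ven" from the leaf back toward the root, removing each node that no remaining word uses.
No other word shares any prefix with "ven", so all 3 of its nodes go.
Nodes removed: 3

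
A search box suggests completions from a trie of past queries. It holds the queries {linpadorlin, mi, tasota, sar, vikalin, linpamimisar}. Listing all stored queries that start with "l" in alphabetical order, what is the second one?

linpamimisar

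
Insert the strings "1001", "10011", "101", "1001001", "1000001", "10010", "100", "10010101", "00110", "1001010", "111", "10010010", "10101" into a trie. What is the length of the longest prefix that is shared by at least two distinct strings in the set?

Look for the deepest trie node that still has at least two words in its subtree.
"1001001" and "10010010" agree on "1001001" (7 characters) before diverging; nothing deeper is shared.
Longest shared-prefix length: 7

7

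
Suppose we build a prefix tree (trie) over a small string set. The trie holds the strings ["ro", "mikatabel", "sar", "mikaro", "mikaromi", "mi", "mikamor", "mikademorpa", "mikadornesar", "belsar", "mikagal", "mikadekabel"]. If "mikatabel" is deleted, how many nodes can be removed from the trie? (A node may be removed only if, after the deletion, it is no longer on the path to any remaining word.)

5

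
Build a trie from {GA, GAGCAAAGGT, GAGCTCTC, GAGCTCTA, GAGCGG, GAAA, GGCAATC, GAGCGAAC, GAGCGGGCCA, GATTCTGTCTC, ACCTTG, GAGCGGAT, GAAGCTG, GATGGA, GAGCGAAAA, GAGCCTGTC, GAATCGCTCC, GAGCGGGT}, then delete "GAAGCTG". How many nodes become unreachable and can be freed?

4

After clearing the end-marker at "GAAGCTG", prune upward until reaching a node still needed by another word.
The suffix "GCTG" (4 nodes) is used only by "GAAGCTG"; the node for "GAA" still has the child "A", so pruning stops there.
Nodes removed: 4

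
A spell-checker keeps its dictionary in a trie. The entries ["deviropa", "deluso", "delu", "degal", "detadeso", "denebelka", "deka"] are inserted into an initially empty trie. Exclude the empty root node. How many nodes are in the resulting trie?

Count nodes per top-level branch (shared prefixes stored once):
  'd'-branch (degal, deka, delu, deluso, denebelka, detadeso, deviropa): 30 nodes
Sum: 30

30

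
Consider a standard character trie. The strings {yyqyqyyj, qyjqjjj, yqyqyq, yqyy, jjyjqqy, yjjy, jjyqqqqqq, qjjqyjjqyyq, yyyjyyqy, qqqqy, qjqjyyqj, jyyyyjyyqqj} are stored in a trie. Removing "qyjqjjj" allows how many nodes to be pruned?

6

Walk "qyjqjjj" from the leaf back toward the root, removing each node that no remaining word uses.
The suffix "yjqjjj" (6 nodes) is used only by "qyjqjjj"; the node for "q" still has the child "j", so pruning stops there.
Nodes removed: 6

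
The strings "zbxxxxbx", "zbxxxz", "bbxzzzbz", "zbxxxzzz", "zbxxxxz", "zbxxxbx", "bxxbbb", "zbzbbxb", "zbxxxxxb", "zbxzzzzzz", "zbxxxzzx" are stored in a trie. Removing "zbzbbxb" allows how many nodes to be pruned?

Walk "zbzbbxb" from the leaf back toward the root, removing each node that no remaining word uses.
The suffix "zbbxb" (5 nodes) is used only by "zbzbbxb"; the node for "zb" still has the child "x", so pruning stops there.
Nodes removed: 5

5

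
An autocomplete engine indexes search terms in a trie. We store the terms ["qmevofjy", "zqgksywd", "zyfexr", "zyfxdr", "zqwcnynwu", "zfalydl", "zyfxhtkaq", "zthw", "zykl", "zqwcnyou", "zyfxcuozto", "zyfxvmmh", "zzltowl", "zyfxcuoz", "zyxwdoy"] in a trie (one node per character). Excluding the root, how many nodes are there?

70

Trace insertions, counting only characters that open a new branch:
  "qmevofjy" → 8 new (q, m, e, v, o, f, j, y)
  "zqgksywd" → 8 new (z, q, g, k, s, y, w, d)
  "zyfexr" → prefix "z" already present; 5 new (y, f, e, x, r)
  "zyfxdr" → prefix "zyf" already present; 3 new (x, d, r)
  "zqwcnynwu" → prefix "zq" already present; 7 new (w, c, n, y, n, w, u)
  "zfalydl" → prefix "z" already present; 6 new (f, a, l, y, d, l)
  "zyfxhtkaq" → prefix "zyfx" already present; 5 new (h, t, k, a, q)
  "zthw" → prefix "z" already present; 3 new (t, h, w)
  "zykl" → prefix "zy" already present; 2 new (k, l)
  "zqwcnyou" → prefix "zqwcny" already present; 2 new (o, u)
  "zyfxcuozto" → prefix "zyfx" already present; 6 new (c, u, o, z, t, o)
  "zyfxvmmh" → prefix "zyfx" already present; 4 new (v, m, m, h)
  "zzltowl" → prefix "z" already present; 6 new (z, l, t, o, w, l)
  "zyfxcuoz" → prefix "zyfxcuoz" already present; 0 new (none)
  "zyxwdoy" → prefix "zy" already present; 5 new (x, w, d, o, y)
Total nodes = 8 + 8 + 5 + 3 + 7 + 6 + 5 + 3 + 2 + 2 + 6 + 4 + 6 + 0 + 5 = 70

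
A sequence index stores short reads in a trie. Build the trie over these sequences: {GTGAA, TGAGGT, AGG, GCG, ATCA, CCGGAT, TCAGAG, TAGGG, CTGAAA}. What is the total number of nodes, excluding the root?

Count nodes per top-level branch (shared prefixes stored once):
  'A'-branch (AGG, ATCA): 6 nodes
  'C'-branch (CCGGAT, CTGAAA): 11 nodes
  'G'-branch (GCG, GTGAA): 7 nodes
  'T'-branch (TAGGG, TCAGAG, TGAGGT): 15 nodes
Sum: 39

39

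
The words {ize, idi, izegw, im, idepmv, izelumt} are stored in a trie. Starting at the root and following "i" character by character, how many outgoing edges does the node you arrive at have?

Follow the path "i" to its node, then look at its outgoing edges.
Distinct next characters after "i": d, m, z.
That node has 3 child edges.

3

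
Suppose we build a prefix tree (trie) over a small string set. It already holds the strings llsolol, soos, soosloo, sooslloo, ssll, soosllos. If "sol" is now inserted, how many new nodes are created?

1

Walking "sol" from the root, the first 2 characters ("so") follow existing edges; "l" is the first miss.
Each of the 1 remaining characters creates one node.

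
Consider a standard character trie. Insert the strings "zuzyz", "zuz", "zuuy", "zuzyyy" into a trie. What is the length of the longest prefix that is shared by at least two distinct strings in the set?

4

The deepest shared node is where two words last agree before diverging.
"zuzyyy" and "zuzyz" agree on "zuzy" (4 characters) before diverging; nothing deeper is shared.
Longest shared-prefix length: 4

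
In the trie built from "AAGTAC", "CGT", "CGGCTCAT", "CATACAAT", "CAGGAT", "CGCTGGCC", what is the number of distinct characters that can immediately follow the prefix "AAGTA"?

The children of the "AAGTA" node are the distinct next characters among strings starting with "AAGTA".
Characters that immediately follow "AAGTA" among the stored strings: {C}.
That node has 1 child edge.

1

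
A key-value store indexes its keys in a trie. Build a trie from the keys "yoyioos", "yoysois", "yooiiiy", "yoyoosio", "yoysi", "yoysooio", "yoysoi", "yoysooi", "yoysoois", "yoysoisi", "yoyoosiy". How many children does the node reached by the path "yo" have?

Walk "yo" from the root, arriving at one node.
Characters that immediately follow "yo" among the stored strings: {o, y}.
That node has 2 child edges.

2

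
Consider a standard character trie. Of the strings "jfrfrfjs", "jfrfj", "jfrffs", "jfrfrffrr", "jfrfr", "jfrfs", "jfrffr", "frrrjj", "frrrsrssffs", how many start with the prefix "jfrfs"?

Walk to "jfrfs"; the words in its subtree are exactly those with that prefix.
Words under "jfrfs": jfrfs
Count: 1

1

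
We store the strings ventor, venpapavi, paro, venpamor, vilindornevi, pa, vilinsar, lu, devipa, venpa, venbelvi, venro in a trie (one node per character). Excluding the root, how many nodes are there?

48

Count nodes per top-level branch (shared prefixes stored once):
  'd'-branch (devipa): 6 nodes
  'l'-branch (lu): 2 nodes
  'p'-branch (pa, paro): 4 nodes
  'v'-branch (venbelvi, venpa, venpamor, venpapavi, venro, ventor, vilindornevi, vilinsar): 36 nodes
Sum: 48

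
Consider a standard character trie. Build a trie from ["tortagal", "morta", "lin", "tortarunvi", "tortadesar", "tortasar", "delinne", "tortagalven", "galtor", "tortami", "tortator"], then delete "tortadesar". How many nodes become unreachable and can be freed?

A node on "tortadesar"'s path can go only if nothing else ends at it or branches off below it.
The suffix "desar" (5 nodes) is used only by "tortadesar"; the node for "torta" still has the child "g", so pruning stops there.
Nodes removed: 5

5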